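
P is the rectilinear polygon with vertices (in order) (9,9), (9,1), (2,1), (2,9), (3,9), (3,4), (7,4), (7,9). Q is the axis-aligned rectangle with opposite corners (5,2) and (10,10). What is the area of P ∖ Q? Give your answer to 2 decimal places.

18.00

|P| = 36, |P∩Q| = 18.
|P ∖ Q| = |P| − |P∩Q| = 36 − 18 = 18.00.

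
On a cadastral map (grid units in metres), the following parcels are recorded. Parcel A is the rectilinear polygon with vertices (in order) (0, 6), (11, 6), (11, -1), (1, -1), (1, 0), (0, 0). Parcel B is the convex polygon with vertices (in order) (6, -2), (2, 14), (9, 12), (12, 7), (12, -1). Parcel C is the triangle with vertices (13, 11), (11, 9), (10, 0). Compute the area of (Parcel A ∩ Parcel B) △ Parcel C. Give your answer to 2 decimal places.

46.54

|Parcel A ∩ Parcel B| = 42.875.
|(Parcel A ∩ Parcel B) ∩ Parcel C| = 2.1667.
|(Parcel A ∩ Parcel B) △ Parcel C| = 42.875 + 8 − 4.3333 = 46.54.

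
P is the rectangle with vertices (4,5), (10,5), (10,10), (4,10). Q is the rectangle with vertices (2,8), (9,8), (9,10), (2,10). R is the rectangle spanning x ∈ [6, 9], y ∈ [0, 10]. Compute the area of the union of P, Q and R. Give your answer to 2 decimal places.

49.00

By inclusion–exclusion:
Individual areas: |P| = 30, |Q| = 14, |R| = 30.
|P∩Q|: x∈[4,9], y∈[8,10] → 5·2 = 10.
|P∩R|: x∈[6,9], y∈[5,10] → 3·5 = 15.
|Q∩R|: x∈[6,9], y∈[8,10] → 3·2 = 6.
|P∩Q∩R| = 6.
|P ∪ Q ∪ R| = 74 − 31 + 6 = 49.00.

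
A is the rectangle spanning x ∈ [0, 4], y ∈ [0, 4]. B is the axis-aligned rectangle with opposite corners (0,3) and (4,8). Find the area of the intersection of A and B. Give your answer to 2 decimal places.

4.00

|A∩B|: x∈[0,4], y∈[3,4] → 4·1 = 4.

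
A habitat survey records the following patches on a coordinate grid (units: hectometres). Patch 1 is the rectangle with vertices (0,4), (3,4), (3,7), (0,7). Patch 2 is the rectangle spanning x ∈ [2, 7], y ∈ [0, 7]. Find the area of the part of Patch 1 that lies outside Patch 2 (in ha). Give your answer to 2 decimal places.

6.00

|Patch 1∩Patch 2|: x∈[2,3], y∈[4,7] → 1·3 = 3.
|Patch 1| = 9.
|Patch 1 ∖ Patch 2| = |Patch 1| − |Patch 1∩Patch 2| = 9 − 3 = 6.00.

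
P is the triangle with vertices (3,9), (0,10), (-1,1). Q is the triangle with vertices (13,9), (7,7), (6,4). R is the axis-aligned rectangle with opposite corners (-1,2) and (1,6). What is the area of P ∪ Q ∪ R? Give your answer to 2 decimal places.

By inclusion–exclusion:
Individual areas: |P| = 14, |Q| = 8, |R| = 8.
|P∩Q| = 0.
|P∩R| = 4.4167.
|Q∩R| = 0.
|P∩Q∩R| = 0.
|P ∪ Q ∪ R| = 30 − 4.4167 + 0 = 25.58.

25.58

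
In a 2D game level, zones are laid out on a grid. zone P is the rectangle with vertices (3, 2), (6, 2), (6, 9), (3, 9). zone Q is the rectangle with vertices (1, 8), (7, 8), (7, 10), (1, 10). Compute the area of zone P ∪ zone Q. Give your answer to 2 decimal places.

By inclusion–exclusion:
Individual areas: |zone P| = 21, |zone Q| = 12.
|zone P∩zone Q|: x∈[3,6], y∈[8,9] → 3·1 = 3.
|zone P ∪ zone Q| = 33 − 3 = 30.00.

30.00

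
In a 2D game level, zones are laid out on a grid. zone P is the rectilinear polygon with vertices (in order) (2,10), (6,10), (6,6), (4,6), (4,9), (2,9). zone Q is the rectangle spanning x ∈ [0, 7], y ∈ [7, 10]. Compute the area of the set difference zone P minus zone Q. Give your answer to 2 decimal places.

2.00

|zone P| = 10, |zone P∩zone Q| = 8.
|zone P ∖ zone Q| = |zone P| − |zone P∩zone Q| = 10 − 8 = 2.00.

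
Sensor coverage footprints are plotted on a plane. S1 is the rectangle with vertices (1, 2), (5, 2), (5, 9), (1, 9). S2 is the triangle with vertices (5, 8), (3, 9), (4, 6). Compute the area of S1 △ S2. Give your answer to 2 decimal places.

|S1| = 28, |S2| = 2.5, |S1∩S2| = 2.5.
|S1 △ S2| = |S1| + |S2| − 2·|S1∩S2| = 28 + 2.5 − 5 = 25.50.

25.50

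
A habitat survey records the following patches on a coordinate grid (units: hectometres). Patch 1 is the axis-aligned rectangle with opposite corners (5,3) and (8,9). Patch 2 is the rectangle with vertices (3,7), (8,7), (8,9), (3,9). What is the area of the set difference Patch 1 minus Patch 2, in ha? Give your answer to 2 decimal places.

|Patch 1∩Patch 2|: x∈[5,8], y∈[7,9] → 3·2 = 6.
|Patch 1| = 18.
|Patch 1 ∖ Patch 2| = |Patch 1| − |Patch 1∩Patch 2| = 18 − 6 = 12.00.

12.00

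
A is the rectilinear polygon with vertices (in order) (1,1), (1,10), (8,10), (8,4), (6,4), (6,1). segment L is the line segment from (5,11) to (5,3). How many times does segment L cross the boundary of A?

1

The segment meets the boundary at (5,10).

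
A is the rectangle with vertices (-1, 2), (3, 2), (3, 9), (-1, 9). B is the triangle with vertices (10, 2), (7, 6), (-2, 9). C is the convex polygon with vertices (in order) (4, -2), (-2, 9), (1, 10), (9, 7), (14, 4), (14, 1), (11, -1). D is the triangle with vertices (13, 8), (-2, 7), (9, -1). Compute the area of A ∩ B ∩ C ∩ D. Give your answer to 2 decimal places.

1.20

The intersection is the polygon with vertices (3,7.333), (3,6.083), (1.077,7.205), (3,7.333).
By the shoelace formula its area is 1.20.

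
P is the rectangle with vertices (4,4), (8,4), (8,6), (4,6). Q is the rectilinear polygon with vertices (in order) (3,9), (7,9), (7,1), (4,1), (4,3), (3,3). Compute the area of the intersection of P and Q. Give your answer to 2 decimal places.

The intersection is the polygon with vertices (4,4), (4,6), (7,6), (7,4).
By the shoelace formula its area is 6.00.

6.00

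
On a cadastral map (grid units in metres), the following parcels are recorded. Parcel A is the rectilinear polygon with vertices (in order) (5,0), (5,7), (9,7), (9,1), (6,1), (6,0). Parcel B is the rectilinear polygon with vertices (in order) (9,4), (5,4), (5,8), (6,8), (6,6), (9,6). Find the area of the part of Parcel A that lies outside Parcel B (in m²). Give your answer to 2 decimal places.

16.00

|Parcel A| = 25, |Parcel A∩Parcel B| = 9.
|Parcel A ∖ Parcel B| = |Parcel A| − |Parcel A∩Parcel B| = 25 − 9 = 16.00.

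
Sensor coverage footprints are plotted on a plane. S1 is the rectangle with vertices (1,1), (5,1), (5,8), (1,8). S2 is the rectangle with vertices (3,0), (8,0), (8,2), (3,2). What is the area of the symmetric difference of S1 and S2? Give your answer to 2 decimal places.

|S1∩S2|: x∈[3,5], y∈[1,2] → 2·1 = 2.
|S1 △ S2| = |S1| + |S2| − 2·|S1∩S2| = 28 + 10 − 4 = 34.00.

34.00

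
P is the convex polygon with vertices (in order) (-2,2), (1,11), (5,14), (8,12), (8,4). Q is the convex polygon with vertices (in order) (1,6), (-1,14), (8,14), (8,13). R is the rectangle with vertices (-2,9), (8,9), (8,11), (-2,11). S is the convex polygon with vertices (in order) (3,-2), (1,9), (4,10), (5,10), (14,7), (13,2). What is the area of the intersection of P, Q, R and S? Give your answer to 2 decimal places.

The intersection is the polygon with vertices (1,9), (4,10), (5,10), (4,9).
By the shoelace formula its area is 2.00.

2.00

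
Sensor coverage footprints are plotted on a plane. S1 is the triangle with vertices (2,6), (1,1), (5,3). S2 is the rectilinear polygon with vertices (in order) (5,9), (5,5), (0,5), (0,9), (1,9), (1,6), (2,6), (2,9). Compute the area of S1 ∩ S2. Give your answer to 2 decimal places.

0.60

The intersection is the polygon with vertices (2,6), (3,5), (1.8,5).
By the shoelace formula its area is 0.60.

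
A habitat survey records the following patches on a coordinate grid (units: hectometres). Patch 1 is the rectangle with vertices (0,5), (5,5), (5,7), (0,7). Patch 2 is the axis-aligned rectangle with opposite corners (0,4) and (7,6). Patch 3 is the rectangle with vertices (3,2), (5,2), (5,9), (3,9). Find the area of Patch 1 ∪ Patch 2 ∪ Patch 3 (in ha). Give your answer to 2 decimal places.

By inclusion–exclusion:
Individual areas: |Patch 1| = 10, |Patch 2| = 14, |Patch 3| = 14.
|Patch 1∩Patch 2|: x∈[0,5], y∈[5,6] → 5·1 = 5.
|Patch 1∩Patch 3|: x∈[3,5], y∈[5,7] → 2·2 = 4.
|Patch 2∩Patch 3|: x∈[3,5], y∈[4,6] → 2·2 = 4.
|Patch 1∩Patch 2∩Patch 3| = 2.
|Patch 1 ∪ Patch 2 ∪ Patch 3| = 38 − 13 + 2 = 27.00.

27.00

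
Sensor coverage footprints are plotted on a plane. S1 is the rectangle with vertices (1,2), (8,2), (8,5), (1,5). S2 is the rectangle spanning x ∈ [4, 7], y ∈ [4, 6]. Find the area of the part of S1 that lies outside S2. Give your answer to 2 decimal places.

|S1∩S2|: x∈[4,7], y∈[4,5] → 3·1 = 3.
|S1| = 21.
|S1 ∖ S2| = |S1| − |S1∩S2| = 21 − 3 = 18.00.

18.00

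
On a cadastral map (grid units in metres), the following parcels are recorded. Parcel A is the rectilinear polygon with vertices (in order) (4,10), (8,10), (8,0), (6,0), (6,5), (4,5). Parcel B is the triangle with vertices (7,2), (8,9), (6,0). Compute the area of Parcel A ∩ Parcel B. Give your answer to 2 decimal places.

2.50

The intersection is the polygon with vertices (7,2), (6,0), (8,9).
By the shoelace formula its area is 2.50.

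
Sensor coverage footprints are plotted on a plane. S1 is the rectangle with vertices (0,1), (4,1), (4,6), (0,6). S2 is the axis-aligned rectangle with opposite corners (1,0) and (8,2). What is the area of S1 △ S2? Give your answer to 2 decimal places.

28.00

|S1∩S2|: x∈[1,4], y∈[1,2] → 3·1 = 3.
|S1 △ S2| = |S1| + |S2| − 2·|S1∩S2| = 20 + 14 − 6 = 28.00.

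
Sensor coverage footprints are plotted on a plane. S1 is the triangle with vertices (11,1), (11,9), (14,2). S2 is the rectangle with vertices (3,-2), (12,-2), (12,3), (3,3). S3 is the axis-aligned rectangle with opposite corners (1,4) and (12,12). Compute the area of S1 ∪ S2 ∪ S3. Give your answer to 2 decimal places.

139.33

By inclusion–exclusion:
Individual areas: |S1| = 12, |S2| = 45, |S3| = 88.
|S1∩S2| = 1.8333.
|S1∩S3| = 3.8333.
|S2∩S3| = 0 (no overlap).
|S1∩S2∩S3| = 0.
|S1 ∪ S2 ∪ S3| = 145 − 5.6667 + 0 = 139.33.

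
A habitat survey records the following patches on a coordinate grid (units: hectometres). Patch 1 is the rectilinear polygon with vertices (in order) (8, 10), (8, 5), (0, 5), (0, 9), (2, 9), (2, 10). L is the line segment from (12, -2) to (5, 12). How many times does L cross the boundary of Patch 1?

2

The segment meets the boundary at (6,10), (8,6).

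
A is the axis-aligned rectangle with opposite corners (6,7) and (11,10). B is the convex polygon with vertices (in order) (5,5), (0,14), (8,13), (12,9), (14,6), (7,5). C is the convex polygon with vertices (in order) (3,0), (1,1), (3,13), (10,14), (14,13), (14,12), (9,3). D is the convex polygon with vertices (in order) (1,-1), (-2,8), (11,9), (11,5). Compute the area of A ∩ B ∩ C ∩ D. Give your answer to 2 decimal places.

9.04

The intersection is the polygon with vertices (6,8.615), (11,9), (11,7), (6,7).
By the shoelace formula its area is 9.04.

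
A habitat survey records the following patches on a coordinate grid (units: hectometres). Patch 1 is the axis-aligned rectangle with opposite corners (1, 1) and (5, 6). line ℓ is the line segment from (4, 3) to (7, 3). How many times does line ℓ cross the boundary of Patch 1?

1

The segment meets the boundary at (5,3).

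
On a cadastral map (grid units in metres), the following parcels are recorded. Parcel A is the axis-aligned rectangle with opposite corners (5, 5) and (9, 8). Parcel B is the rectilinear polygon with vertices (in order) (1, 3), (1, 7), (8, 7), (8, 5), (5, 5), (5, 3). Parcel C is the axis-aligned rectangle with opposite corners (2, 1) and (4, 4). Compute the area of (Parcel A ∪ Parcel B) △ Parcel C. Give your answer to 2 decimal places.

|Parcel A ∪ Parcel B| = 28.
|(Parcel A ∪ Parcel B) ∩ Parcel C| = 2.
|(Parcel A ∪ Parcel B) △ Parcel C| = 28 + 6 − 4 = 30.00.

30.00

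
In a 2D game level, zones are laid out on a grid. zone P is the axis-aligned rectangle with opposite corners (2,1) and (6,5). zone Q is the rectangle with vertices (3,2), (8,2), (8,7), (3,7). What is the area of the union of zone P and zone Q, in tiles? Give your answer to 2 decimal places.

By inclusion–exclusion:
Individual areas: |zone P| = 16, |zone Q| = 25.
|zone P∩zone Q|: x∈[3,6], y∈[2,5] → 3·3 = 9.
|zone P ∪ zone Q| = 41 − 9 = 32.00.

32.00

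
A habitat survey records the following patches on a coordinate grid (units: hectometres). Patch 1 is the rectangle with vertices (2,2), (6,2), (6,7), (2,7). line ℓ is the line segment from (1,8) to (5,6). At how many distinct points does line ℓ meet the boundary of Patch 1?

1

The segment meets the boundary at (3,7).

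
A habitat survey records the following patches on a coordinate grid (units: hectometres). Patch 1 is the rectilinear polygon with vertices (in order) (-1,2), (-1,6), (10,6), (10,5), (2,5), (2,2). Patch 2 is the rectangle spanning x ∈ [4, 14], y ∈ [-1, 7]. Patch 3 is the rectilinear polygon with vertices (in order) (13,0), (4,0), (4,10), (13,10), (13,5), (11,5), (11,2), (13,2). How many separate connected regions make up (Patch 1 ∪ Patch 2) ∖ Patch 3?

2

(Patch 1 ∪ Patch 2) ∖ Patch 3 splits into 2 disjoint pieces (area 14, area 23).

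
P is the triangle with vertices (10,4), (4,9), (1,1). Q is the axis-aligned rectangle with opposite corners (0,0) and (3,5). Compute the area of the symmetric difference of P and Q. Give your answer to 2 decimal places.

37.83

|P| = 31.5, |Q| = 15, |P∩Q| = 4.3333.
|P △ Q| = |P| + |Q| − 2·|P∩Q| = 31.5 + 15 − 8.6667 = 37.83.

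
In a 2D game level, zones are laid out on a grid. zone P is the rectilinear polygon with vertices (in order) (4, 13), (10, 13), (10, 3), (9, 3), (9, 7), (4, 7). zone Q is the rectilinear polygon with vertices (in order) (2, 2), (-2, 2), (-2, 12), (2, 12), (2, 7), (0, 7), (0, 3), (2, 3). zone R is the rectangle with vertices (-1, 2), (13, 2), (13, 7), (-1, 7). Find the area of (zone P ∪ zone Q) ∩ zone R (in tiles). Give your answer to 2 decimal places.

11.00

|zone P ∪ zone Q| = 72.
|(zone P ∪ zone Q) ∩ zone R| = 11.00.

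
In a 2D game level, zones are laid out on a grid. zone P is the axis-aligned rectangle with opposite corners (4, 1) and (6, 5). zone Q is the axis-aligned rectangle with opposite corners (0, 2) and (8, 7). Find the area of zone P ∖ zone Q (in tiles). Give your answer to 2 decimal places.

|zone P∩zone Q|: x∈[4,6], y∈[2,5] → 2·3 = 6.
|zone P| = 8.
|zone P ∖ zone Q| = |zone P| − |zone P∩zone Q| = 8 − 6 = 2.00.

2.00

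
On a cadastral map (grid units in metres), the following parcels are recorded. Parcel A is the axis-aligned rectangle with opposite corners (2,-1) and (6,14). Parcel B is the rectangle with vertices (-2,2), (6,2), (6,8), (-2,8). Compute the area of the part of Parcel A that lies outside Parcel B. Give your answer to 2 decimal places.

36.00

|Parcel A∩Parcel B|: x∈[2,6], y∈[2,8] → 4·6 = 24.
|Parcel A| = 60.
|Parcel A ∖ Parcel B| = |Parcel A| − |Parcel A∩Parcel B| = 60 − 24 = 36.00.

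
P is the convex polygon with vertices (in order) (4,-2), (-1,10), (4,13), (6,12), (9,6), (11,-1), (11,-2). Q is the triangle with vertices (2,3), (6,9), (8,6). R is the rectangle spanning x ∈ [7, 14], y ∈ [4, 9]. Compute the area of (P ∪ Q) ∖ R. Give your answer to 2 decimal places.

|P ∪ Q| = 108.5.
|(P ∪ Q) ∩ R| = 8.3214.
|(P ∪ Q) ∖ R| = 108.5 − 8.3214 = 100.18.

100.18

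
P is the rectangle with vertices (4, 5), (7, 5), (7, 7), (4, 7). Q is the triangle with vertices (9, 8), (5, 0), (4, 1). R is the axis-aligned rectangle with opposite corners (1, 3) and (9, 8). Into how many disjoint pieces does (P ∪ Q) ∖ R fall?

1

(P ∪ Q) ∖ R is a single connected region.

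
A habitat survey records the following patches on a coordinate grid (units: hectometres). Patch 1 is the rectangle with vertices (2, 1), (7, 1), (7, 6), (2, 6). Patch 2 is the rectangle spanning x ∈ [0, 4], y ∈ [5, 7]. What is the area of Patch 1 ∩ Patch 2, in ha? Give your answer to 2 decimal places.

|Patch 1∩Patch 2|: x∈[2,4], y∈[5,6] → 2·1 = 2.

2.00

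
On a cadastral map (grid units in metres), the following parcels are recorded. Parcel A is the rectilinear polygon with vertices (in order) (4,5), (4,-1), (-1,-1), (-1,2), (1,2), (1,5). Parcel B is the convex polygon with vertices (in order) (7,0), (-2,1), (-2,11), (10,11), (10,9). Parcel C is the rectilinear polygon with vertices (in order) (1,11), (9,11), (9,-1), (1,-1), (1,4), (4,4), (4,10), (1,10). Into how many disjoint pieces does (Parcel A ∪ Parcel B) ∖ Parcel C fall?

2

(Parcel A ∪ Parcel B) ∖ Parcel C splits into 2 disjoint pieces (area 52.0556, area 3.5).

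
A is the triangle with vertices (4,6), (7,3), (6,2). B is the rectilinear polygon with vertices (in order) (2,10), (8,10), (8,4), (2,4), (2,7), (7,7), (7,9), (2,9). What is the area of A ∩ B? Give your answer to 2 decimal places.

1.00

The intersection is the polygon with vertices (6,4), (5,4), (4,6).
By the shoelace formula its area is 1.00.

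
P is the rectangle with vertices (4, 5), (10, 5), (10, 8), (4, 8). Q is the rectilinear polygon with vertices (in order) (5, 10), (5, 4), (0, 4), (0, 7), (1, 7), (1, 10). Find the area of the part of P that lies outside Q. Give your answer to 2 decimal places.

15.00

|P| = 18, |P∩Q| = 3.
|P ∖ Q| = |P| − |P∩Q| = 18 − 3 = 15.00.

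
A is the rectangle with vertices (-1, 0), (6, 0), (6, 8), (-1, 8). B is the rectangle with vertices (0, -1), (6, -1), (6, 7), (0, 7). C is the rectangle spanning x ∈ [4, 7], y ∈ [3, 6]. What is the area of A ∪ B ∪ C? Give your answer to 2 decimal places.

By inclusion–exclusion:
Individual areas: |A| = 56, |B| = 48, |C| = 9.
|A∩B|: x∈[0,6], y∈[0,7] → 6·7 = 42.
|A∩C|: x∈[4,6], y∈[3,6] → 2·3 = 6.
|B∩C|: x∈[4,6], y∈[3,6] → 2·3 = 6.
|A∩B∩C| = 6.
|A ∪ B ∪ C| = 113 − 54 + 6 = 65.00.

65.00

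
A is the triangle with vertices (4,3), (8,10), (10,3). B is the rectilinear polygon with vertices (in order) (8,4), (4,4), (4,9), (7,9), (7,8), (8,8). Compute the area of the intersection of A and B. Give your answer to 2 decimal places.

The intersection is the polygon with vertices (7,8.25), (7,8), (8,8), (8,4), (4.571,4).
By the shoelace formula its area is 9.16.

9.16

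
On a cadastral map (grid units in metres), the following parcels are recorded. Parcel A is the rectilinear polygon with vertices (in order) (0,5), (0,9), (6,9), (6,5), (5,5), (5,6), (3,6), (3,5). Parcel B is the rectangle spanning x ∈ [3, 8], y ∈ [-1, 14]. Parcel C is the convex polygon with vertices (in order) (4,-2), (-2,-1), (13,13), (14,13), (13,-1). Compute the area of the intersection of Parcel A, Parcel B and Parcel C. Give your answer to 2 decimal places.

The intersection is the polygon with vertices (6,5), (5,5), (5,5.533), (6,6.467).
By the shoelace formula its area is 1.00.

1.00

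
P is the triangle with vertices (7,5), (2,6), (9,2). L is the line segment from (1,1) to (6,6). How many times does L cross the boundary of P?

The segment meets the boundary at (5.333,5.333), (4.545,4.545).

2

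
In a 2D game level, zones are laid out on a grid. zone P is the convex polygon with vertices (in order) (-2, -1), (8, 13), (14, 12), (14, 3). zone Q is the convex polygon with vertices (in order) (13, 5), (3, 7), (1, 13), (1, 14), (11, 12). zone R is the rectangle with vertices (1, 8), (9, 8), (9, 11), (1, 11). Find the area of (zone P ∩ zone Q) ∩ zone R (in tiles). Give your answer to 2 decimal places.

The region (zone P ∩ zone Q) ∩ zone R is the polygon with vertices (6.571,11), (9,11), (9,8), (4.429,8).
By the shoelace formula its area is 10.50.

10.50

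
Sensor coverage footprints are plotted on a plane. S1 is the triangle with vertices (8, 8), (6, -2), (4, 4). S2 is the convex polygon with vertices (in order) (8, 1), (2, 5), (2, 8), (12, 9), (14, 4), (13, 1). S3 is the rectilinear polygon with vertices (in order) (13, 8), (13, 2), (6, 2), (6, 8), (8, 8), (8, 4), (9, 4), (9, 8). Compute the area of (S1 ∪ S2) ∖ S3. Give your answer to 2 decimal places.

40.63

|S1 ∪ S2| = 78.1807.
|(S1 ∪ S2) ∩ S3| = 37.55.
|(S1 ∪ S2) ∖ S3| = 78.1807 − 37.55 = 40.63.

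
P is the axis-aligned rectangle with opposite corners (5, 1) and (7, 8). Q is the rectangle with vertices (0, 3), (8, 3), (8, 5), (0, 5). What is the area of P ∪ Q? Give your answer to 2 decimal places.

By inclusion–exclusion:
Individual areas: |P| = 14, |Q| = 16.
|P∩Q|: x∈[5,7], y∈[3,5] → 2·2 = 4.
|P ∪ Q| = 30 − 4 = 26.00.

26.00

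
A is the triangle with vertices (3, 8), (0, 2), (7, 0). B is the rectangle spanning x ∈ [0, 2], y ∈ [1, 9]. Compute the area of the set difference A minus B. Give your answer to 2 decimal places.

19.43

|A| = 24, |A∩B| = 4.5714.
|A ∖ B| = |A| − |A∩B| = 24 − 4.5714 = 19.43.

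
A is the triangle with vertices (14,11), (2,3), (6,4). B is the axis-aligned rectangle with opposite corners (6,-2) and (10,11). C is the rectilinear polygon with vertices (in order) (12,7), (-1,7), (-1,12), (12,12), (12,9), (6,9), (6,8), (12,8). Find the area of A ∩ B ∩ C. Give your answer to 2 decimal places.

1.11

The intersection is the polygon with vertices (10,7.5), (9.429,7), (8,7), (9.5,8), (10,8).
By the shoelace formula its area is 1.11.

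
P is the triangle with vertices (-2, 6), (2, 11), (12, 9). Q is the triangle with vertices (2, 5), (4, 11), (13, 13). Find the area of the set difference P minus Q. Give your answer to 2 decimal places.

17.96

|P| = 29, |P∩Q| = 11.0441.
|P ∖ Q| = |P| − |P∩Q| = 29 − 11.0441 = 17.96.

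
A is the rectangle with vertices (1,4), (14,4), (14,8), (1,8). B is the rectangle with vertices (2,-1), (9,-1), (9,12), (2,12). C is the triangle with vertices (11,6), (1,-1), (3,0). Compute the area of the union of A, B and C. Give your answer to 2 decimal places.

115.10

By inclusion–exclusion:
Individual areas: |A| = 52, |B| = 91, |C| = 2.
|A∩B|: x∈[2,9], y∈[4,8] → 7·4 = 28.
|A∩C| = 0.1905.
|B∩C| = 1.8.
|A∩B∩C| = 0.0905.
|A ∪ B ∪ C| = 145 − 29.9905 + 0.0905 = 115.10.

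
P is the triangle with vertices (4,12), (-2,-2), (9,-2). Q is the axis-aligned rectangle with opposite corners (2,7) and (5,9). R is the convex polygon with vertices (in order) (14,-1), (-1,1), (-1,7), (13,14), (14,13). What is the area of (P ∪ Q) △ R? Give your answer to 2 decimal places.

136.43

|P ∪ Q| = 77.5952.
|(P ∪ Q) ∩ R| = 50.8306.
|(P ∪ Q) △ R| = 77.5952 + 160.5 − 101.6612 = 136.43.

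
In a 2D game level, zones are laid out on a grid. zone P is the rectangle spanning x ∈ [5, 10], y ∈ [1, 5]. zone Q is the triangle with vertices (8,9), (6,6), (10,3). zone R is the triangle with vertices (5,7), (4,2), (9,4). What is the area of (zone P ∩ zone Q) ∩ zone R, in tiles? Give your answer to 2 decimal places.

0.35

The region (zone P ∩ zone Q) ∩ zone R is the polygon with vertices (7.333,5), (7.667,5), (9,4), (8.783,3.913).
By the shoelace formula its area is 0.35.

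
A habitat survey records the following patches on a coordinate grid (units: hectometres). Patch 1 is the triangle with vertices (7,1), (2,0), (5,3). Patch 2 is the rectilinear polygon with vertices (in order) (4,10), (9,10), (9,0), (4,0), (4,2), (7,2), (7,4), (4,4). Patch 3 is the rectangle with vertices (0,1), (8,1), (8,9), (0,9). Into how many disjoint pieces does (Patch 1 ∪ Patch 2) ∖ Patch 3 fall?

1

(Patch 1 ∪ Patch 2) ∖ Patch 3 is a single connected region.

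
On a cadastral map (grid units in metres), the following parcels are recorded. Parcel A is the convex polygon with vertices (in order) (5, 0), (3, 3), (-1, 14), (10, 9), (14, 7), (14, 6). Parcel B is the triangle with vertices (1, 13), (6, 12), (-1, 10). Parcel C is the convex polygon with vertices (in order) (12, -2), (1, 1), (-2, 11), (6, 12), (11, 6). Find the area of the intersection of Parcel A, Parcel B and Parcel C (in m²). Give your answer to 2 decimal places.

The intersection is the polygon with vertices (4.404,11.544), (0.318,10.377), (0,11.25), (3.961,11.745).
By the shoelace formula its area is 2.48.

2.48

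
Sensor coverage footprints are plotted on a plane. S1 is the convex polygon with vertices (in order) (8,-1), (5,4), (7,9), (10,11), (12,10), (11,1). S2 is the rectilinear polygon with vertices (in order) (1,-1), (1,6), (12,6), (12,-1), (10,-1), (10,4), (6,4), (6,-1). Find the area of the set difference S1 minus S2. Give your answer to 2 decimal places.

37.24

|S1| = 54, |S1∩S2| = 16.7556.
|S1 ∖ S2| = |S1| − |S1∩S2| = 54 − 16.7556 = 37.24.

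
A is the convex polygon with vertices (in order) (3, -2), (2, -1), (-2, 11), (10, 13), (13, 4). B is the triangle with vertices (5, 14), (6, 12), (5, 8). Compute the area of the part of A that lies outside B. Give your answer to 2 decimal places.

138.78

|A| = 141, |A∩B| = 2.2244.
|A ∖ B| = |A| − |A∩B| = 141 − 2.2244 = 138.78.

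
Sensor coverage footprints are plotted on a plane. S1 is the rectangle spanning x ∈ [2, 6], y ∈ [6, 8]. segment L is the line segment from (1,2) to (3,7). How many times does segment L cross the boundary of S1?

The segment meets the boundary at (2.6,6).

1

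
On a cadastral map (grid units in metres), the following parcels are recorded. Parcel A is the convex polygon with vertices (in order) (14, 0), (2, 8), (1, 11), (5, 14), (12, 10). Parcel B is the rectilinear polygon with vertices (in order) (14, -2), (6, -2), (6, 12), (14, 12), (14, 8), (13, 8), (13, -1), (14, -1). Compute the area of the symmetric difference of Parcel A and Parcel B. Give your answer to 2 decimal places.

79.50

|Parcel A| = 86.5, |Parcel B| = 103, |Parcel A∩Parcel B| = 55.
|Parcel A △ Parcel B| = |Parcel A| + |Parcel B| − 2·|Parcel A∩Parcel B| = 86.5 + 103 − 110 = 79.50.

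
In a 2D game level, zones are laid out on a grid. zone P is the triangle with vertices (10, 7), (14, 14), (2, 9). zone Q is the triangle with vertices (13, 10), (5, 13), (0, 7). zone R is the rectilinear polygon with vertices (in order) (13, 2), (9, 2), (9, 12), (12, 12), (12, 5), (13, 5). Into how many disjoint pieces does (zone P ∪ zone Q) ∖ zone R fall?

3

(zone P ∪ zone Q) ∖ zone R splits into 3 disjoint pieces (area 30.2346, area 4.3, area 0.3029).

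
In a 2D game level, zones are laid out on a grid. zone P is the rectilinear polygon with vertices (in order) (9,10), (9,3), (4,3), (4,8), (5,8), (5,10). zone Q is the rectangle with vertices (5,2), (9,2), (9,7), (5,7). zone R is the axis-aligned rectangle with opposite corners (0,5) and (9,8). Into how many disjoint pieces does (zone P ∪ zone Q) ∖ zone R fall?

2

(zone P ∪ zone Q) ∖ zone R splits into 2 disjoint pieces (area 14, area 8).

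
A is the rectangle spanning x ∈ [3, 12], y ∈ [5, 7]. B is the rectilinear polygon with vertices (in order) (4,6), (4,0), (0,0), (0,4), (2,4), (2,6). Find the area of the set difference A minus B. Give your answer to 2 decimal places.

17.00

|A| = 18, |A∩B| = 1.
|A ∖ B| = |A| − |A∩B| = 18 − 1 = 17.00.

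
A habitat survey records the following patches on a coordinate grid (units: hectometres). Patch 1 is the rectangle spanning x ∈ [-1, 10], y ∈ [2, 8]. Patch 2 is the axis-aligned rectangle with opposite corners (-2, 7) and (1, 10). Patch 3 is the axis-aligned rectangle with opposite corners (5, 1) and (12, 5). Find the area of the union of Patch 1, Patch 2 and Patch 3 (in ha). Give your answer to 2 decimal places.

By inclusion–exclusion:
Individual areas: |Patch 1| = 66, |Patch 2| = 9, |Patch 3| = 28.
|Patch 1∩Patch 2|: x∈[-1,1], y∈[7,8] → 2·1 = 2.
|Patch 1∩Patch 3|: x∈[5,10], y∈[2,5] → 5·3 = 15.
|Patch 2∩Patch 3| = 0 (no overlap).
|Patch 1∩Patch 2∩Patch 3| = 0.
|Patch 1 ∪ Patch 2 ∪ Patch 3| = 103 − 17 + 0 = 86.00.

86.00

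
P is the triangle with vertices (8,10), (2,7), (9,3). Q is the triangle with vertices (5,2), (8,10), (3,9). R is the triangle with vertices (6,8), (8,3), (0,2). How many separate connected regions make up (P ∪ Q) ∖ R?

2

(P ∪ Q) ∖ R splits into 2 disjoint pieces (area 19.7352, area 0.1307).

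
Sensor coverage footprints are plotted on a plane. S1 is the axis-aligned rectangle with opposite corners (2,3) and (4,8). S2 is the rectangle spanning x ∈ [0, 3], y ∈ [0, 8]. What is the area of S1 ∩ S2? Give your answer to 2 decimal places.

5.00

|S1∩S2|: x∈[2,3], y∈[3,8] → 1·5 = 5.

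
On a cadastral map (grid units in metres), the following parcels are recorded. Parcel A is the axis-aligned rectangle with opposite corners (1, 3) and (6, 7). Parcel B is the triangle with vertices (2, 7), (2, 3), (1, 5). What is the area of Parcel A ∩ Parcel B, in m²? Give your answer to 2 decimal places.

The intersection is the polygon with vertices (2,3), (1,5), (2,7).
By the shoelace formula its area is 2.00.

2.00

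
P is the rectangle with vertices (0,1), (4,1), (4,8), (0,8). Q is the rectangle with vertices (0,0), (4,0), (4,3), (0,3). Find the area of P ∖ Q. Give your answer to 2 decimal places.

|P∩Q|: x∈[0,4], y∈[1,3] → 4·2 = 8.
|P| = 28.
|P ∖ Q| = |P| − |P∩Q| = 28 − 8 = 20.00.

20.00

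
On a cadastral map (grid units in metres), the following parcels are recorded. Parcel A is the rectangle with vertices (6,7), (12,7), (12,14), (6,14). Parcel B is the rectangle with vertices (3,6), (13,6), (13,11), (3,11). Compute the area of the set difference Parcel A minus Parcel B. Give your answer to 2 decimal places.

|Parcel A∩Parcel B|: x∈[6,12], y∈[7,11] → 6·4 = 24.
|Parcel A| = 42.
|Parcel A ∖ Parcel B| = |Parcel A| − |Parcel A∩Parcel B| = 42 − 24 = 18.00.

18.00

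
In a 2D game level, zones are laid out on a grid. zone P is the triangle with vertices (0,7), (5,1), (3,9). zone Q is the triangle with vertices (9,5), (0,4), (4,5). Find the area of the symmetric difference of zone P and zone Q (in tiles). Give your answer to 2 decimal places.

|zone P| = 14, |zone Q| = 2.5, |zone P∩zone Q| = 0.8199.
|zone P △ zone Q| = |zone P| + |zone Q| − 2·|zone P∩zone Q| = 14 + 2.5 − 1.6398 = 14.86.

14.86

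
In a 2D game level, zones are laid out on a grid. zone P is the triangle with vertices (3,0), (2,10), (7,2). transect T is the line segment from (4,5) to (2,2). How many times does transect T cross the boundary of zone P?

1

The segment meets the boundary at (2.696,3.043).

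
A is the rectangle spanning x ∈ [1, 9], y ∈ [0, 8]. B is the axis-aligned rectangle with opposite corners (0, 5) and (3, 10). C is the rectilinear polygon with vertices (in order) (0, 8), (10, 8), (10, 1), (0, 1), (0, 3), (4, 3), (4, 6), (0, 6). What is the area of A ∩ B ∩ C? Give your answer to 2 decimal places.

The intersection is the polygon with vertices (3,8), (3,6), (1,6), (1,8).
By the shoelace formula its area is 4.00.

4.00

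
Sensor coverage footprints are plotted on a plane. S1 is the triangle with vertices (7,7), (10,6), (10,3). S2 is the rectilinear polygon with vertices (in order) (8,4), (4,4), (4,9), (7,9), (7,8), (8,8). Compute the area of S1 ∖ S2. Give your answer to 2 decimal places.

4.00

|S1| = 4.5, |S1∩S2| = 0.5.
|S1 ∖ S2| = |S1| − |S1∩S2| = 4.5 − 0.5 = 4.00.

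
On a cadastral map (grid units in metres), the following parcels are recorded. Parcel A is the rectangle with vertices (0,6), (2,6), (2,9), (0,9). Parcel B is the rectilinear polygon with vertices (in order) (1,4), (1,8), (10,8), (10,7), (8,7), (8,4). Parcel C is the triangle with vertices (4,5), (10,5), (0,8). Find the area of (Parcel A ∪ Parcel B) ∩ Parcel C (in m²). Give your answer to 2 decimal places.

8.40

The region (Parcel A ∪ Parcel B) ∩ Parcel C is the polygon with vertices (8,5), (4,5), (0,8), (8,5.6).
By the shoelace formula its area is 8.40.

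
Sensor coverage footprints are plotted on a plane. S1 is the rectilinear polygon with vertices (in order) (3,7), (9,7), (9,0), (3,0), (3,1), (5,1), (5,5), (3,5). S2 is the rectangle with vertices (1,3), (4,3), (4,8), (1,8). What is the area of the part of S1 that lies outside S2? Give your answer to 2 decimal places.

|S1| = 34, |S1∩S2| = 2.
|S1 ∖ S2| = |S1| − |S1∩S2| = 34 − 2 = 32.00.

32.00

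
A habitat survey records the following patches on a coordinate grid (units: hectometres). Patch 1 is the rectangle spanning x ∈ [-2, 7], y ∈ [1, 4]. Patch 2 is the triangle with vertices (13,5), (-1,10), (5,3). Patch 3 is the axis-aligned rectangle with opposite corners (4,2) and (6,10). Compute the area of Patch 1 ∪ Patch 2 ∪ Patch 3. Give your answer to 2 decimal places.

63.37

By inclusion–exclusion:
Individual areas: |Patch 1| = 27, |Patch 2| = 34, |Patch 3| = 16.
|Patch 1∩Patch 2| = 1.9286.
|Patch 1∩Patch 3|: x∈[4,6], y∈[2,4] → 2·2 = 4.
|Patch 2∩Patch 3| = 9.006.
|Patch 1∩Patch 2∩Patch 3| = 1.3036.
|Patch 1 ∪ Patch 2 ∪ Patch 3| = 77 − 14.9345 + 1.3036 = 63.37.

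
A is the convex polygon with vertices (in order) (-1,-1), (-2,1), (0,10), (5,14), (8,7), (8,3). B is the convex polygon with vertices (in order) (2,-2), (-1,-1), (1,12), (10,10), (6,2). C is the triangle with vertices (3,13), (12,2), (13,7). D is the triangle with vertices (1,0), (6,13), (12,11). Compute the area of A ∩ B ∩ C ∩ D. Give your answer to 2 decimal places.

3.27

The intersection is the polygon with vertices (8,7), (7.95,6.95), (5.041,10.506), (5.252,11.055), (6.368,10.807).
By the shoelace formula its area is 3.27.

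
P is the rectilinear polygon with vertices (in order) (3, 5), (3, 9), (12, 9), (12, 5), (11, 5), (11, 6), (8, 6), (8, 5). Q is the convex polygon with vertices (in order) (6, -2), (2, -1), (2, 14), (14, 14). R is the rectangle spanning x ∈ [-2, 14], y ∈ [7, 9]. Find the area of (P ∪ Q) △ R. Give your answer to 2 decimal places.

122.75

|P ∪ Q| = 130.75.
|(P ∪ Q) ∩ R| = 20.
|(P ∪ Q) △ R| = 130.75 + 32 − 40 = 122.75.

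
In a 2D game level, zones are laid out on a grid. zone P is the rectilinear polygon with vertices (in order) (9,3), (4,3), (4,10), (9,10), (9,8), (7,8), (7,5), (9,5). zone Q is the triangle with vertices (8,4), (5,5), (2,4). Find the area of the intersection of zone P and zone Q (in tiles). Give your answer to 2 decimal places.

2.33

The intersection is the polygon with vertices (4,4.667), (5,5), (8,4), (4,4).
By the shoelace formula its area is 2.33.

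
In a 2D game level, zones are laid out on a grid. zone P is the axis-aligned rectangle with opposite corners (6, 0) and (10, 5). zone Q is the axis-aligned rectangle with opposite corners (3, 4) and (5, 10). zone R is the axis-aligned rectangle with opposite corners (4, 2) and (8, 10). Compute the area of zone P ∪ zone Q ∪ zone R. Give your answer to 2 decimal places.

52.00

By inclusion–exclusion:
Individual areas: |zone P| = 20, |zone Q| = 12, |zone R| = 32.
|zone P∩zone Q| = 0 (no overlap).
|zone P∩zone R|: x∈[6,8], y∈[2,5] → 2·3 = 6.
|zone Q∩zone R|: x∈[4,5], y∈[4,10] → 1·6 = 6.
|zone P∩zone Q∩zone R| = 0.
|zone P ∪ zone Q ∪ zone R| = 64 − 12 + 0 = 52.00.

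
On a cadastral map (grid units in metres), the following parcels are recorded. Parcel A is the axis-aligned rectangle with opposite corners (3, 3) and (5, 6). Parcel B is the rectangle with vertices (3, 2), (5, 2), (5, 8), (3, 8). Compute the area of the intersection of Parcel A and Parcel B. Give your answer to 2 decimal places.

|Parcel A∩Parcel B|: x∈[3,5], y∈[3,6] → 2·3 = 6.

6.00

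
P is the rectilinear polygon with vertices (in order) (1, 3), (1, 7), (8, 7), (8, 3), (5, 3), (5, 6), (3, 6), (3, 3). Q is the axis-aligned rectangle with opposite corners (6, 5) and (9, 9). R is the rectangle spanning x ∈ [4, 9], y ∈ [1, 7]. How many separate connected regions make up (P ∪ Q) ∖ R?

(P ∪ Q) ∖ R splits into 2 disjoint pieces (area 9, area 6).

2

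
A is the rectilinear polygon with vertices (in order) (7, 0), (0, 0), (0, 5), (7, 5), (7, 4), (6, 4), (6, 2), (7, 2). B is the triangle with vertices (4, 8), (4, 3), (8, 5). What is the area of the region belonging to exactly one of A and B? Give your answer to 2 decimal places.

|A| = 33, |B| = 10, |A∩B| = 3.75.
|A △ B| = |A| + |B| − 2·|A∩B| = 33 + 10 − 7.5 = 35.50.

35.50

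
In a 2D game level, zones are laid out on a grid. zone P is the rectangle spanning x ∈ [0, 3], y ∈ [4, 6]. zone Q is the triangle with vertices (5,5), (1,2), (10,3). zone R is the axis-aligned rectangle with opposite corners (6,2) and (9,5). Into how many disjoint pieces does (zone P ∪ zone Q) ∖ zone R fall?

3

(zone P ∪ zone Q) ∖ zone R splits into 3 disjoint pieces (area 6, area 0.2556, area 7.4111).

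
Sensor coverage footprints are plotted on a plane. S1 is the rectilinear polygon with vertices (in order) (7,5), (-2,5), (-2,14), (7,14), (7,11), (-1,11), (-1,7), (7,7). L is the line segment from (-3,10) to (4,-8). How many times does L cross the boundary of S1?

The segment meets the boundary at (-1.056,5), (-2,7.429).

2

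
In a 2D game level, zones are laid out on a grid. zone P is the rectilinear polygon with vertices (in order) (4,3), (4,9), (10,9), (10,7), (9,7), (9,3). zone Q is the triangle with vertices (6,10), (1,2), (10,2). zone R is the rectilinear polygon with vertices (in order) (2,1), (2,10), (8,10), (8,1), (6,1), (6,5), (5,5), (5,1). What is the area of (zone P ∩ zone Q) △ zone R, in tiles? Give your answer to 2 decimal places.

35.76

|zone P ∩ zone Q| = 22.2375.
|(zone P ∩ zone Q) ∩ zone R| = 18.2375.
|(zone P ∩ zone Q) △ zone R| = 22.2375 + 50 − 36.475 = 35.76.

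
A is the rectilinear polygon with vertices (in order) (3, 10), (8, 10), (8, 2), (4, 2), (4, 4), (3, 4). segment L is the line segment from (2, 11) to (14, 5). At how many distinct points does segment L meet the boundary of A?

2

The segment meets the boundary at (8,8), (4,10).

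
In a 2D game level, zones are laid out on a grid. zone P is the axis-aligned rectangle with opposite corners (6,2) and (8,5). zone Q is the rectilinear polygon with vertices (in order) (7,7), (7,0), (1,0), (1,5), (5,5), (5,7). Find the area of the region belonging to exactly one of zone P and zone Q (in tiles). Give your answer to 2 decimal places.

|zone P| = 6, |zone Q| = 34, |zone P∩zone Q| = 3.
|zone P △ zone Q| = |zone P| + |zone Q| − 2·|zone P∩zone Q| = 6 + 34 − 6 = 34.00.

34.00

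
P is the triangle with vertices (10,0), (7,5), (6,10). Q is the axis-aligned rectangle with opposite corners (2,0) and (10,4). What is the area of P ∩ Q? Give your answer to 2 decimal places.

The intersection is the polygon with vertices (7.6,4), (8.4,4), (10,0).
By the shoelace formula its area is 1.60.

1.60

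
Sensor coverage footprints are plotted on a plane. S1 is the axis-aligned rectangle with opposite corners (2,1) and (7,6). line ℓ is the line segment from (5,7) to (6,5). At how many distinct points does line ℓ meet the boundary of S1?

1

The segment meets the boundary at (5.5,6).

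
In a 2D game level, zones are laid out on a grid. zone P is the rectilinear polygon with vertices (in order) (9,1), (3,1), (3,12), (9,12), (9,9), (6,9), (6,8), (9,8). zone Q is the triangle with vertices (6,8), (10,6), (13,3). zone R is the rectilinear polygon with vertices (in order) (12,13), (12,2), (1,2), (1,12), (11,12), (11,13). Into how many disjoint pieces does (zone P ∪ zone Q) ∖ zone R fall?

(zone P ∪ zone Q) ∖ zone R splits into 2 disjoint pieces (area 6, area 0.1429).

2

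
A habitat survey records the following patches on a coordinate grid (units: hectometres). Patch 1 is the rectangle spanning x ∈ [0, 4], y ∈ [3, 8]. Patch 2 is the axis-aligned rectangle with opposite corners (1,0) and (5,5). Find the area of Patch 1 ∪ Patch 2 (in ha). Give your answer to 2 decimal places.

By inclusion–exclusion:
Individual areas: |Patch 1| = 20, |Patch 2| = 20.
|Patch 1∩Patch 2|: x∈[1,4], y∈[3,5] → 3·2 = 6.
|Patch 1 ∪ Patch 2| = 40 − 6 = 34.00.

34.00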